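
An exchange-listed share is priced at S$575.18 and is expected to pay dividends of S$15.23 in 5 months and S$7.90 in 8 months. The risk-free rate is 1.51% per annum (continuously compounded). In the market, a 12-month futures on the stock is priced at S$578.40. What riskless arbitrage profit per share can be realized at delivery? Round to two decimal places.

S$17.77 per share

PV(dividends) I = 15.23·e^(−0.0151·5/12) + 7.90·e^(−0.0151·8/12) = 22.9554
Fair futures F* = (S − I)·e^(rT) = (575.18 − 22.9554)·e^0.015100 = 552.2246 × 1.015215 = 560.6267
Market S$578.40 > fair 560.6267: forward overpriced → cash-and-carry (borrow at r, buy the stock and collect the dividends, short the forward).
Profit at T = |F_mkt − F*| = |578.40 − 560.6267| = S$17.77 per share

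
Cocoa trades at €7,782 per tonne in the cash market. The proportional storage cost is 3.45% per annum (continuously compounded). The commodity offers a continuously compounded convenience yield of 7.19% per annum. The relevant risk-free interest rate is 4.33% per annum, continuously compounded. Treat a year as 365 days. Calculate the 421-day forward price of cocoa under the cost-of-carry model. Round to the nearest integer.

€7,835 per tonne

Net carry = r + u − y = 0.0433 + 0.0345 − 0.0719 = 0.0059
F = S·e^((r+u−y)T) = 7782 · e^(0.0059 × 421/365) = 7782 · e^0.006805
= 7782 × 1.006828 = €7,835 per tonne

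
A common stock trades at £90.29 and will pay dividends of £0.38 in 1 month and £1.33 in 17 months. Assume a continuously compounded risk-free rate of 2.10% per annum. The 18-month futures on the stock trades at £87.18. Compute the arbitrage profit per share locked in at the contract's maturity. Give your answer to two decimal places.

£4.28 per share

PV(dividends) I = 0.38·e^(−0.0210·1/12) + 1.33·e^(−0.0210·17/12) = 1.6704
Fair futures F* = (S − I)·e^(rT) = (90.29 − 1.6704)·e^0.031500 = 88.6196 × 1.032001 = 91.4555
Market £87.18 < fair 91.4555: forward underpriced → reverse cash-and-carry (short the stock, invest proceeds at r, pay the dividends, go long the forward).
Profit at T = |F_mkt − F*| = |87.18 − 91.4555| = £4.28 per share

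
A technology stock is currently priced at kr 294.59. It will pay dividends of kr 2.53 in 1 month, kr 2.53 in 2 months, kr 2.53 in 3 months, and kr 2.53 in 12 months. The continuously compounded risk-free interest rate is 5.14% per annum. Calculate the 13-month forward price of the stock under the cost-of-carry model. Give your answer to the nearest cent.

kr 300.96

PV(dividends) I = 2.53·e^(−0.0514·1/12) + 2.53·e^(−0.0514·2/12) + 2.53·e^(−0.0514·3/12) + 2.53·e^(−0.0514·12/12)
I = 2.5192 + 2.5084 + 2.4977 + 2.4032 = 9.9285
F = (S − I)·e^(rT) = (294.59 − 9.9285) · e^(0.0514·13/12)
= 284.6615 · e^0.055683 = 284.6615 × 1.057262 = kr 300.96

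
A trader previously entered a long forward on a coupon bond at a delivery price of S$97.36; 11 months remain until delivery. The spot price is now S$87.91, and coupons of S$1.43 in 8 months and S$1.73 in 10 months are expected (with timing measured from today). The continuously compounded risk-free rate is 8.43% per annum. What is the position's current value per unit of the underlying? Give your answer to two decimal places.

PV(remaining coupons) I = 1.43·e^(−0.0843·8/12) + 1.73·e^(−0.0843·10/12) = 2.9645
Current forward F = (S − I)·e^(rT) = (87.91 − 2.9645)·e^(0.0843·11/12) = 84.9455 × 1.080339 = 91.7699
Value (long) = (F − K)·e^(−rT) = (91.7699 − 97.36) × 0.925635 = -5.1744
Value = -S$5.17

-S$5.17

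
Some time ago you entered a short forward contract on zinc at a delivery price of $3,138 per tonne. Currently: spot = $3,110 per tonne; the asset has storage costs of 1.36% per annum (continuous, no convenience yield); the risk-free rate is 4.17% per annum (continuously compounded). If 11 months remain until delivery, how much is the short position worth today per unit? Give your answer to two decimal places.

Current fair forward for the remaining 11 months: F = S·e^((r + u)·T), (r + u) = 0.0417 + 0.0136 = 0.0553
F = 3110 · e^(0.0553 × 11/12) = 3110 × 1.05199848 = 3271.7153
Value of long forward = (F − K)·e^(−rT) = (3271.7153 − 3138) · e^(−0.0417·11/12)
= 133.7153 × 0.96249635 = 128.70
Short position value = −(long value) = -$128.70

-$128.70 per tonne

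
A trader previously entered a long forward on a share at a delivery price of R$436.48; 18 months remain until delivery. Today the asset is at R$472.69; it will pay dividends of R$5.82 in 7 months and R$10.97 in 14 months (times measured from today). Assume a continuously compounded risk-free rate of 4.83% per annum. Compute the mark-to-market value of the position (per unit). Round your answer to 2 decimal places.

R$50.69

PV(remaining dividends) I = 5.82·e^(−0.0483·7/12) + 10.97·e^(−0.0483·14/12) = 16.0272
Current forward F = (S − I)·e^(rT) = (472.69 − 16.0272)·e^(0.0483·18/12) = 456.6628 × 1.075139 = 490.9760
Value (long) = (F − K)·e^(−rT) = (490.9760 − 436.48) × 0.930112 = 50.6874
Value = R$50.69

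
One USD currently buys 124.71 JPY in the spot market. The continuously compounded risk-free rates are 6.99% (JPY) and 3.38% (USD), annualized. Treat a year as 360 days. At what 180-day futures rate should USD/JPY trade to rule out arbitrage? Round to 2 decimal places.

F = S·e^((r_JPY − r_USD)T) = 124.71 · e^((0.0699 − 0.0338) × 180/360)
= 124.71 · e^0.018050 = 124.71 × 1.018214
F = 126.98 JPY per USD

126.98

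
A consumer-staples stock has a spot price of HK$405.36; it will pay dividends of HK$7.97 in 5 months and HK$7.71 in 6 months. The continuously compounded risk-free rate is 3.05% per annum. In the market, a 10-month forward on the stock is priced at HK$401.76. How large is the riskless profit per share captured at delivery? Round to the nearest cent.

PV(dividends) I = 7.97·e^(−0.0305·5/12) + 7.71·e^(−0.0305·6/12) = 15.4627
Fair forward F* = (S − I)·e^(rT) = (405.36 − 15.4627)·e^0.025417 = 389.8973 × 1.025743 = 399.9344
Market HK$401.76 > fair 399.9344: forward overpriced → cash-and-carry (borrow at r, buy the stock and collect the dividends, short the forward).
Profit at T = |F_mkt − F*| = |401.76 − 399.9344| = HK$1.83 per share

HK$1.83 per share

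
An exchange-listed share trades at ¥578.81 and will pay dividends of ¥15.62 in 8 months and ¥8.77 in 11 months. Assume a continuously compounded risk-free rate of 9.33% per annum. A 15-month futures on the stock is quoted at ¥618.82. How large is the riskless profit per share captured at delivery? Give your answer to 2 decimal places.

¥6.05 per share

PV(dividends) I = 15.62·e^(−0.0933·8/12) + 8.77·e^(−0.0933·11/12) = 22.7292
Fair futures F* = (S − I)·e^(rT) = (578.81 − 22.7292)·e^0.116625 = 556.0808 × 1.123698 = 624.8669
Market ¥618.82 < fair 624.8669: forward underpriced → reverse cash-and-carry (short the stock, invest proceeds at r, pay the dividends, go long the forward).
Profit at T = |F_mkt − F*| = |618.82 − 624.8669| = ¥6.05 per share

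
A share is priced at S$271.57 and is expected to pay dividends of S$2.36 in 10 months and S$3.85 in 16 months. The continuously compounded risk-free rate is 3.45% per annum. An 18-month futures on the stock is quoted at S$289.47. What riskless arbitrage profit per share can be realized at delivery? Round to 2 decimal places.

PV(dividends) I = 2.36·e^(−0.0345·10/12) + 3.85·e^(−0.0345·16/12) = 5.9700
Fair futures F* = (S − I)·e^(rT) = (271.57 − 5.9700)·e^0.051750 = 265.6000 × 1.053112 = 279.7065
Market S$289.47 > fair 279.7065: forward overpriced → cash-and-carry (borrow at r, buy the stock and collect the dividends, short the forward).
Profit at T = |F_mkt − F*| = |289.47 − 279.7065| = S$9.76 per share

S$9.76 per share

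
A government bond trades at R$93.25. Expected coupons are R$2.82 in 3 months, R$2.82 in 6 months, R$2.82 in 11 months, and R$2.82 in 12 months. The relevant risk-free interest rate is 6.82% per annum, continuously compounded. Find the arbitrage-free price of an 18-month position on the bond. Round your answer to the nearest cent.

PV(coupons) I = 2.82·e^(−0.0682·3/12) + 2.82·e^(−0.0682·6/12) + 2.82·e^(−0.0682·11/12) + 2.82·e^(−0.0682·12/12)
I = 2.7723 + 2.7255 + 2.6491 + 2.6341 = 10.7810
F = (S − I)·e^(rT) = (93.25 − 10.7810) · e^(0.0682·18/12)
= 82.4690 · e^0.102300 = 82.4690 × 1.107716 = R$91.35

R$91.35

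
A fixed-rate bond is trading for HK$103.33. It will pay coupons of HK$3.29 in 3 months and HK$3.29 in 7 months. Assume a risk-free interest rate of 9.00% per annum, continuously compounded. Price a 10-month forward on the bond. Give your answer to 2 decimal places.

HK$104.55

PV(coupons) I = 3.29·e^(−0.0900·3/12) + 3.29·e^(−0.0900·7/12)
I = 3.2168 + 3.1217 = 6.3385
F = (S − I)·e^(rT) = (103.33 − 6.3385) · e^(0.0900·10/12)
= 96.9915 · e^0.075000 = 96.9915 × 1.077884 = HK$104.55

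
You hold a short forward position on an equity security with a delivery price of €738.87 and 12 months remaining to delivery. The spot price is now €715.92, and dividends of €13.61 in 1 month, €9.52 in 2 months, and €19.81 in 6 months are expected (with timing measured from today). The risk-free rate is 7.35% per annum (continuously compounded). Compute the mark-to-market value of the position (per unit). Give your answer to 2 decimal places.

€12.62

PV(remaining dividends) I = 13.61·e^(−0.0735·1/12) + 9.52·e^(−0.0735·2/12) + 19.81·e^(−0.0735·6/12) = 42.0262
Current forward F = (S − I)·e^(rT) = (715.92 − 42.0262)·e^(0.0735·12/12) = 673.8938 × 1.076269 = 725.2910
Value (long) = (F − K)·e^(−rT) = (725.2910 − 738.87) × 0.929136 = -12.6167
Short position value = −(long value) = €12.62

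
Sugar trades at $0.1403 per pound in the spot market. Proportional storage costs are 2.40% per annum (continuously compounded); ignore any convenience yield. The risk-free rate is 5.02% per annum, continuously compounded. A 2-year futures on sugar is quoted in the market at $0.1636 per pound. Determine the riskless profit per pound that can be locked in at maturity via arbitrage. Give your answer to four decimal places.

$0.0009 per pound

Fair futures: F* = S·e^(carry·T), with carry = (r + u) = 0.0502 + 0.0240 = 0.0742
F* = 0.1403 · e^(0.0742 × 2) = 0.1403 · e^0.148400 = 0.1403 × 1.159977 = $0.1627
Market $0.1636 > fair $0.1627: forward overpriced → cash-and-carry (buy spot, short the forward).
At maturity, profit = |F_mkt − F*| = |0.1636 − 0.1627| = $0.0009 per pound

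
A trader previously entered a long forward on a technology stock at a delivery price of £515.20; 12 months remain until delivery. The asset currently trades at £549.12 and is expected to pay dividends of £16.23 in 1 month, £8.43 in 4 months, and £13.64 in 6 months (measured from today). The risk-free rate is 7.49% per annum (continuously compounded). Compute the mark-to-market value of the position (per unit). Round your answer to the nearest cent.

PV(remaining dividends) I = 16.23·e^(−0.0749·1/12) + 8.43·e^(−0.0749·4/12) + 13.64·e^(−0.0749·6/12) = 37.4898
Current forward F = (S − I)·e^(rT) = (549.12 − 37.4898)·e^(0.0749·12/12) = 511.6302 × 1.077776 = 551.4228
Value (long) = (F − K)·e^(−rT) = (551.4228 − 515.20) × 0.927836 = 33.6088
Value = £33.61

£33.61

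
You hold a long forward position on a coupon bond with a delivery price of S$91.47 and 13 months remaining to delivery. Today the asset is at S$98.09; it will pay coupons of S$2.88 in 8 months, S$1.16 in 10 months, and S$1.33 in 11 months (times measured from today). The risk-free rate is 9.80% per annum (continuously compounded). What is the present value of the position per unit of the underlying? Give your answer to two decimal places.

PV(remaining coupons) I = 2.88·e^(−0.0980·8/12) + 1.16·e^(−0.0980·10/12) + 1.33·e^(−0.0980·11/12) = 4.9826
Current forward F = (S − I)·e^(rT) = (98.09 − 4.9826)·e^(0.0980·13/12) = 93.1074 × 1.112007 = 103.5361
Value (long) = (F − K)·e^(−rT) = (103.5361 − 91.47) × 0.899275 = 10.8507
Value = S$10.85

S$10.85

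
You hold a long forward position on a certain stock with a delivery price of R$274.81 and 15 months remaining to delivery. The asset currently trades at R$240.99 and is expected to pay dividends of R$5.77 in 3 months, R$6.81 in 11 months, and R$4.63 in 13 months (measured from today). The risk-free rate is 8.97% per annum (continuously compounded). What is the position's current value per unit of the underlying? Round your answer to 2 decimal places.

PV(remaining dividends) I = 5.77·e^(−0.0897·3/12) + 6.81·e^(−0.0897·11/12) + 4.63·e^(−0.0897·13/12) = 16.1157
Current forward F = (S − I)·e^(rT) = (240.99 − 16.1157)·e^(0.0897·15/12) = 224.8743 × 1.118653 = 251.5563
Value (long) = (F − K)·e^(−rT) = (251.5563 − 274.81) × 0.893933 = -20.7872
Value = -R$20.79

-R$20.79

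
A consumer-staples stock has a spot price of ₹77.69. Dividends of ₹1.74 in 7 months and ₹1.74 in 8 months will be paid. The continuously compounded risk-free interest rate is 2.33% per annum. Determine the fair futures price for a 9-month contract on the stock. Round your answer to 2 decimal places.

PV(dividends) I = 1.74·e^(−0.0233·7/12) + 1.74·e^(−0.0233·8/12)
I = 1.7165 + 1.7132 = 3.4297
F = (S − I)·e^(rT) = (77.69 − 3.4297) · e^(0.0233·9/12)
= 74.2603 · e^0.017475 = 74.2603 × 1.017629 = ₹75.57

₹75.57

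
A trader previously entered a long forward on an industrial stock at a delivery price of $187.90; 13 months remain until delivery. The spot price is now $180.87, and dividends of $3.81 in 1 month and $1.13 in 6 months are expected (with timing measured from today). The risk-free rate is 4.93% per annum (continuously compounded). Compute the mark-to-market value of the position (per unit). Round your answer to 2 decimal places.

-$2.15

PV(remaining dividends) I = 3.81·e^(−0.0493·1/12) + 1.13·e^(−0.0493·6/12) = 4.8969
Current forward F = (S − I)·e^(rT) = (180.87 − 4.8969)·e^(0.0493·13/12) = 175.9731 × 1.054860 = 185.6270
Value (long) = (F − K)·e^(−rT) = (185.6270 − 187.90) × 0.947993 = -2.1548
Value = -$2.15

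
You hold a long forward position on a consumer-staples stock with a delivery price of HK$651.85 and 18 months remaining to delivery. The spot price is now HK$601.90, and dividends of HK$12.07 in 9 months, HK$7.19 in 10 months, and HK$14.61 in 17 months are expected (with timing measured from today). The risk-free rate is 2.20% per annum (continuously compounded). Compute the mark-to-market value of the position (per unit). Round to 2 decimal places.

-HK$61.88

PV(remaining dividends) I = 12.07·e^(−0.0220·9/12) + 7.19·e^(−0.0220·10/12) + 14.61·e^(−0.0220·17/12) = 33.0935
Current forward F = (S − I)·e^(rT) = (601.90 − 33.0935)·e^(0.0220·18/12) = 568.8065 × 1.033551 = 587.8905
Value (long) = (F − K)·e^(−rT) = (587.8905 − 651.85) × 0.967539 = -61.8833
Value = -HK$61.88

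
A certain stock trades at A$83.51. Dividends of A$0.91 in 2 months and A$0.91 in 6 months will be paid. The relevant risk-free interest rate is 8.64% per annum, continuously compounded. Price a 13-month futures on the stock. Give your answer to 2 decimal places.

PV(dividends) I = 0.91·e^(−0.0864·2/12) + 0.91·e^(−0.0864·6/12)
I = 0.8970 + 0.8715 = 1.7685
F = (S − I)·e^(rT) = (83.51 − 1.7685) · e^(0.0864·13/12)
= 81.7415 · e^0.093600 = 81.7415 × 1.098120 = A$89.76

A$89.76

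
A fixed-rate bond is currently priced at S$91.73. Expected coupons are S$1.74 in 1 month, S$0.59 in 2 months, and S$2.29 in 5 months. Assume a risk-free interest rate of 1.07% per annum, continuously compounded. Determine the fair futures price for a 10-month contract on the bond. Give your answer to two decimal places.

S$87.90

PV(coupons) I = 1.74·e^(−0.0107·1/12) + 0.59·e^(−0.0107·2/12) + 2.29·e^(−0.0107·5/12)
I = 1.7384 + 0.5889 + 2.2798 = 4.6071
F = (S − I)·e^(rT) = (91.73 − 4.6071) · e^(0.0107·10/12)
= 87.1229 · e^0.008917 = 87.1229 × 1.008957 = S$87.90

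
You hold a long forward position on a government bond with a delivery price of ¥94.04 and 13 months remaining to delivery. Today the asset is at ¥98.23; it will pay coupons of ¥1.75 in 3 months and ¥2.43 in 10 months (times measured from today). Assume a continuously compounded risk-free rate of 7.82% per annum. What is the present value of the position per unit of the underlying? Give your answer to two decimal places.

¥7.84

PV(remaining coupons) I = 1.75·e^(−0.0782·3/12) + 2.43·e^(−0.0782·10/12) = 3.9928
Current forward F = (S − I)·e^(rT) = (98.23 − 3.9928)·e^(0.0782·13/12) = 94.2372 × 1.088409 = 102.5686
Value (long) = (F − K)·e^(−rT) = (102.5686 − 94.04) × 0.918773 = 7.8358
Value = ¥7.84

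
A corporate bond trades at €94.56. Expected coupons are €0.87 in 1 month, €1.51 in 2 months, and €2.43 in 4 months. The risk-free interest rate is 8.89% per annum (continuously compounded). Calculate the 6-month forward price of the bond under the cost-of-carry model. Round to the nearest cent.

PV(coupons) I = 0.87·e^(−0.0889·1/12) + 1.51·e^(−0.0889·2/12) + 2.43·e^(−0.0889·4/12)
I = 0.8636 + 1.4878 + 2.3590 = 4.7104
F = (S − I)·e^(rT) = (94.56 − 4.7104) · e^(0.0889·6/12)
= 89.8496 · e^0.044450 = 89.8496 × 1.045453 = €93.93

€93.93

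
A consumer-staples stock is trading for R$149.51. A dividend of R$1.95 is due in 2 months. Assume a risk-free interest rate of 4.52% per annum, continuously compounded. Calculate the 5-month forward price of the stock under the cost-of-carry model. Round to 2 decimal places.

R$150.38

PV(dividends) I = 1.95·e^(−0.0452·2/12)
I = 1.9354
F = (S − I)·e^(rT) = (149.51 − 1.9354) · e^(0.0452·5/12)
= 147.5746 · e^0.018833 = 147.5746 × 1.019011 = R$150.38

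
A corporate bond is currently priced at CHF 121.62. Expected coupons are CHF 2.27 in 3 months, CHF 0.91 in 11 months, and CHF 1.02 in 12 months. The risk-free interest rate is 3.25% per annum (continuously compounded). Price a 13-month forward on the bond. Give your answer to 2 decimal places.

CHF 121.71

PV(coupons) I = 2.27·e^(−0.0325·3/12) + 0.91·e^(−0.0325·11/12) + 1.02·e^(−0.0325·12/12)
I = 2.2516 + 0.8833 + 0.9874 = 4.1223
F = (S − I)·e^(rT) = (121.62 − 4.1223) · e^(0.0325·13/12)
= 117.4977 · e^0.035208 = 117.4977 × 1.035835 = CHF 121.71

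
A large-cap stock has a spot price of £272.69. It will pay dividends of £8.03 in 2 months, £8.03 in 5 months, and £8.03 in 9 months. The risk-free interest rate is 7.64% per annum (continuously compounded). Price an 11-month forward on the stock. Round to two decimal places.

£267.49

PV(dividends) I = 8.03·e^(−0.0764·2/12) + 8.03·e^(−0.0764·5/12) + 8.03·e^(−0.0764·9/12)
I = 7.9284 + 7.7784 + 7.5828 = 23.2896
F = (S − I)·e^(rT) = (272.69 − 23.2896) · e^(0.0764·11/12)
= 249.4004 · e^0.070033 = 249.4004 × 1.072544 = £267.49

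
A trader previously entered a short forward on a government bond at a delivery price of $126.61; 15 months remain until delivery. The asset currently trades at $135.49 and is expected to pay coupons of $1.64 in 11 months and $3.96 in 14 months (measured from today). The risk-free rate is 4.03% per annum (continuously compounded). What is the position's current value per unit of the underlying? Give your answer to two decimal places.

-$9.74

PV(remaining coupons) I = 1.64·e^(−0.0403·11/12) + 3.96·e^(−0.0403·14/12) = 5.3586
Current forward F = (S − I)·e^(rT) = (135.49 − 5.3586)·e^(0.0403·15/12) = 130.1314 × 1.051665 = 136.8546
Value (long) = (F − K)·e^(−rT) = (136.8546 − 126.61) × 0.950873 = 9.7413
Short position value = −(long value) = -$9.74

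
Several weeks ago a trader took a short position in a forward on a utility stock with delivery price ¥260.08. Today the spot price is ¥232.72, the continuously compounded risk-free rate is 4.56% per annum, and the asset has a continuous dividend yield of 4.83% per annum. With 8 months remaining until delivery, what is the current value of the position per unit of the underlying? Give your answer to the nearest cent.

Current fair forward for the remaining 8 months: F = S·e^((r − q)·T), (r − q) = 0.0456 − 0.0483 = -0.0027
F = 232.72 · e^(-0.0027 × 8/12) = 232.72 × 0.998202 = 232.3016
Value of long forward = (F − K)·e^(−rT) = (232.3016 − 260.08) · e^(−0.0456·8/12)
= -27.7784 × 0.970057 = -26.95
Short position value = −(long value) = ¥26.95

¥26.95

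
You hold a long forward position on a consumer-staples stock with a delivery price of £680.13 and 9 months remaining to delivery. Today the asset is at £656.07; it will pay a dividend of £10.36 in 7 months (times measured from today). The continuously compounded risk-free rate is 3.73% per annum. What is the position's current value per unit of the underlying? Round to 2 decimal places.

-£15.43

PV(remaining dividends) I = 10.36·e^(−0.0373·7/12) = 10.1370
Current forward F = (S − I)·e^(rT) = (656.07 − 10.1370)·e^(0.0373·9/12) = 645.9330 × 1.028370 = 664.2581
Value (long) = (F − K)·e^(−rT) = (664.2581 − 680.13) × 0.972413 = -15.4340
Value = -£15.43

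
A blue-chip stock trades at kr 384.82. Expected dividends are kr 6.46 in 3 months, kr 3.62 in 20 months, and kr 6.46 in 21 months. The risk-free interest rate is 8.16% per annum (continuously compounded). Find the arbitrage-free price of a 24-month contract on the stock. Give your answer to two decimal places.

kr 435.27

PV(dividends) I = 6.46·e^(−0.0816·3/12) + 3.62·e^(−0.0816·20/12) + 6.46·e^(−0.0816·21/12)
I = 6.3296 + 3.1597 + 5.6004 = 15.0897
F = (S − I)·e^(rT) = (384.82 − 15.0897) · e^(0.0816·24/12)
= 369.7303 · e^0.163200 = 369.7303 × 1.177272 = kr 435.27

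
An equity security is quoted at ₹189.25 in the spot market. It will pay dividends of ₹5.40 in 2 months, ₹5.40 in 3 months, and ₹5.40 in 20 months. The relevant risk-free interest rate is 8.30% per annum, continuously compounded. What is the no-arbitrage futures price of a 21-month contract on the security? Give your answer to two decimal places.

PV(dividends) I = 5.40·e^(−0.0830·2/12) + 5.40·e^(−0.0830·3/12) + 5.40·e^(−0.0830·20/12)
I = 5.3258 + 5.2891 + 4.7024 = 15.3173
F = (S − I)·e^(rT) = (189.25 − 15.3173) · e^(0.0830·21/12)
= 173.9327 · e^0.145250 = 173.9327 × 1.156329 = ₹201.12

₹201.12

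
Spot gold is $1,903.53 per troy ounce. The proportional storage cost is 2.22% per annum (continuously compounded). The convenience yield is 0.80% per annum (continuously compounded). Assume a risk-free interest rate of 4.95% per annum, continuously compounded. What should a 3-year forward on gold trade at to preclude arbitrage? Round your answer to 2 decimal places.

Net carry = r + u − y = 0.0495 + 0.0222 − 0.0080 = 0.0637
F = S·e^((r+u−y)T) = 1903.53 · e^(0.0637 × 3) = 1903.53 · e^0.19110000
= 1903.53 × 1.21058050 = $2,304.38 per troy ounce

$2,304.38 per troy ounce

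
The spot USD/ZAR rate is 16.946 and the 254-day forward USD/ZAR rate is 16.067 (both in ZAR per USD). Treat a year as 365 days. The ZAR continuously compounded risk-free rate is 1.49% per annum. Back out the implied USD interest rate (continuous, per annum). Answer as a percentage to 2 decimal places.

F = S·e^((r_ZAR − r_USD)T) ⇒ r_USD = r_ZAR − ln(F/S)/T
ln(16.067/16.946) = -0.053264; /(254/365) = -0.076541
r_USD = 0.0149 + 0.076541 = 0.091441
r_USD = 9.14%

9.14%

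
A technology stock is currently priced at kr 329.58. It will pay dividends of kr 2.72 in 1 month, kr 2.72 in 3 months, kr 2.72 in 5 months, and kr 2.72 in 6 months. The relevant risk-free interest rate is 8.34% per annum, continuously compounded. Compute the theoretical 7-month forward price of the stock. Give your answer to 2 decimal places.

PV(dividends) I = 2.72·e^(−0.0834·1/12) + 2.72·e^(−0.0834·3/12) + 2.72·e^(−0.0834·5/12) + 2.72·e^(−0.0834·6/12)
I = 2.7012 + 2.6639 + 2.6271 + 2.6089 = 10.6011
F = (S − I)·e^(rT) = (329.58 − 10.6011) · e^(0.0834·7/12)
= 318.9789 · e^0.048650 = 318.9789 × 1.049853 = kr 334.88

kr 334.88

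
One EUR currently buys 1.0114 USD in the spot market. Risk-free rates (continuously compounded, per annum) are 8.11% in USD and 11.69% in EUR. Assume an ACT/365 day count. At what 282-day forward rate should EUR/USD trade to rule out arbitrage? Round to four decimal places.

0.9838

F = S·e^((r_USD − r_EUR)T) = 1.0114 · e^((0.0811 − 0.1169) × 282/365)
= 1.0114 · e^-0.027659 = 1.0114 × 0.972720
F = 0.9838 USD per EUR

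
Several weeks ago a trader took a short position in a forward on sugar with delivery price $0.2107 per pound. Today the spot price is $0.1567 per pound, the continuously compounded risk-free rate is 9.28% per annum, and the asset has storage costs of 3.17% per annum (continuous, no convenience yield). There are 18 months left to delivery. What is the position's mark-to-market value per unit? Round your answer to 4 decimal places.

Current fair forward for the remaining 18 months: F = S·e^((r + u)·T), (r + u) = 0.0928 + 0.0317 = 0.1245
F = 0.1567 · e^(0.1245 × 18/12) = 0.1567 × 1.205326 = 0.1889
Value of long forward = (F − K)·e^(−rT) = (0.1889 − 0.2107) · e^(−0.0928·18/12)
= -0.0218 × 0.870054 = -0.0190
Short position value = −(long value) = $0.0190

$0.0190 per pound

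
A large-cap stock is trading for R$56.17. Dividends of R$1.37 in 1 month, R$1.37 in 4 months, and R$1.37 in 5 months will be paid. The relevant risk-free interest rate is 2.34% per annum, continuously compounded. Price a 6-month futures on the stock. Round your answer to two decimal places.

R$52.70

PV(dividends) I = 1.37·e^(−0.0234·1/12) + 1.37·e^(−0.0234·4/12) + 1.37·e^(−0.0234·5/12)
I = 1.3673 + 1.3594 + 1.3567 = 4.0834
F = (S − I)·e^(rT) = (56.17 − 4.0834) · e^(0.0234·6/12)
= 52.0866 · e^0.011700 = 52.0866 × 1.011769 = R$52.70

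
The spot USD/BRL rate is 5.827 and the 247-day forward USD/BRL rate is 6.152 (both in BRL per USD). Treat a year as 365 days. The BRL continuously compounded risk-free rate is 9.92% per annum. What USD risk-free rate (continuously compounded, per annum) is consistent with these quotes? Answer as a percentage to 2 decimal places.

1.90%

F = S·e^((r_BRL − r_USD)T) ⇒ r_USD = r_BRL − ln(F/S)/T
ln(6.152/5.827) = 0.054275; /(247/365) = 0.080204
r_USD = 0.0992 − 0.080204 = 0.018996
r_USD = 1.90%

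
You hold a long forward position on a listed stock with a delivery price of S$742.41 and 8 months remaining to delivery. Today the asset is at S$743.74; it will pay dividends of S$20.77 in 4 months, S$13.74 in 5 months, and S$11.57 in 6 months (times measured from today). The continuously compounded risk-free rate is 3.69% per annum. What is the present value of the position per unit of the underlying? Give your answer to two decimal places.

-S$26.03

PV(remaining dividends) I = 20.77·e^(−0.0369·4/12) + 13.74·e^(−0.0369·5/12) + 11.57·e^(−0.0369·6/12) = 45.4049
Current forward F = (S − I)·e^(rT) = (743.74 − 45.4049)·e^(0.0369·8/12) = 698.3351 × 1.024905 = 715.7271
Value (long) = (F − K)·e^(−rT) = (715.7271 − 742.41) × 0.975700 = -26.0345
Value = -S$26.03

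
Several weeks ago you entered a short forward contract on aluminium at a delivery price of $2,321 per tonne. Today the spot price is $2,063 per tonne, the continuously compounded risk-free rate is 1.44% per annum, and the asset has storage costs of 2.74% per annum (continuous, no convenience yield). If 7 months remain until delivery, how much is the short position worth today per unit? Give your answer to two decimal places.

Current fair forward for the remaining 7 months: F = S·e^((r + u)·T), (r + u) = 0.0144 + 0.0274 = 0.0418
F = 2063 · e^(0.0418 × 7/12) = 2063 × 1.02468304 = 2113.9211
Value of long forward = (F − K)·e^(−rT) = (2113.9211 − 2321) · e^(−0.0144·7/12)
= -207.0789 × 0.99163518 = -205.35
Short position value = −(long value) = $205.35

$205.35 per tonne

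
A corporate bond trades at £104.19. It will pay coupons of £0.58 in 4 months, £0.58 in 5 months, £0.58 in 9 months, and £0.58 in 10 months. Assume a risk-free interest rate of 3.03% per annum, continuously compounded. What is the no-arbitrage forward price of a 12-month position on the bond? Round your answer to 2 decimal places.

£105.05

PV(coupons) I = 0.58·e^(−0.0303·4/12) + 0.58·e^(−0.0303·5/12) + 0.58·e^(−0.0303·9/12) + 0.58·e^(−0.0303·10/12)
I = 0.5742 + 0.5727 + 0.5670 + 0.5655 = 2.2794
F = (S − I)·e^(rT) = (104.19 − 2.2794) · e^(0.0303·12/12)
= 101.9106 · e^0.030300 = 101.9106 × 1.030764 = £105.05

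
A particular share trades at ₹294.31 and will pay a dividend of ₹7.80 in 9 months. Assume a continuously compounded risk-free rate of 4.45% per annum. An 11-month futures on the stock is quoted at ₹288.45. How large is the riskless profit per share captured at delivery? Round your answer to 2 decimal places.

₹10.26 per share

PV(dividends) I = 7.80·e^(−0.0445·9/12) = 7.5440
Fair futures F* = (S − I)·e^(rT) = (294.31 − 7.5440)·e^0.040792 = 286.7660 × 1.041635 = 298.7055
Market ₹288.45 < fair 298.7055: forward underpriced → reverse cash-and-carry (short the stock, invest proceeds at r, pay the dividends, go long the forward).
Profit at T = |F_mkt − F*| = |288.45 − 298.7055| = ₹10.26 per share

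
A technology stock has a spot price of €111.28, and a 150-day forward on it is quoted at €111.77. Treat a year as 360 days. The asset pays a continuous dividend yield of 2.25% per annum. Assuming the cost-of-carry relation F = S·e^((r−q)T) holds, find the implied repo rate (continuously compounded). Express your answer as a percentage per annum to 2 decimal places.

3.30%

From F = S·e^((r−q)T): (r − q) = ln(F/S)/T
ln(111.77/111.28) = ln(1.004403) = 0.004393
(r − q) = 0.004393 / (150/360) = 0.010543
r = ln(F/S)/T + q = 0.010543 + 0.0225 = 0.033043
r = 3.30%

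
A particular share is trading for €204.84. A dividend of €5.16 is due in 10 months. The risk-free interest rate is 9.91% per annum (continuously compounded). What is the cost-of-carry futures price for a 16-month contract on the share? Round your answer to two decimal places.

PV(dividends) I = 5.16·e^(−0.0991·10/12)
I = 4.7510
F = (S − I)·e^(rT) = (204.84 − 4.7510) · e^(0.0991·16/12)
= 200.0890 · e^0.132133 = 200.0890 × 1.141260 = €228.35

€228.35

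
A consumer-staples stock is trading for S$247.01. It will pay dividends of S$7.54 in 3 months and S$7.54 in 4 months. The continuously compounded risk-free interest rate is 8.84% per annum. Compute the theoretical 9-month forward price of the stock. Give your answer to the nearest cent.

PV(dividends) I = 7.54·e^(−0.0884·3/12) + 7.54·e^(−0.0884·4/12)
I = 7.3752 + 7.3211 = 14.6963
F = (S − I)·e^(rT) = (247.01 − 14.6963) · e^(0.0884·9/12)
= 232.3137 · e^0.066300 = 232.3137 × 1.068547 = S$248.24

S$248.24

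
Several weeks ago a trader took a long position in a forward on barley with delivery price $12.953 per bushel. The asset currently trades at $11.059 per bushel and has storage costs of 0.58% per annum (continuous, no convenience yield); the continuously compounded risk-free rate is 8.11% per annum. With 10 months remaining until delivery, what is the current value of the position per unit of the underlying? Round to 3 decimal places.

Current fair forward for the remaining 10 months: F = S·e^((r + u)·T), (r + u) = 0.0811 + 0.0058 = 0.0869
F = 11.059 · e^(0.0869 × 10/12) = 11.059 × 1.075103 = 11.8896
Value of long forward = (F − K)·e^(−rT) = (11.8896 − 12.953) · e^(−0.0811·10/12)
= -1.0634 × 0.934650 = -0.994

-$0.994 per bushel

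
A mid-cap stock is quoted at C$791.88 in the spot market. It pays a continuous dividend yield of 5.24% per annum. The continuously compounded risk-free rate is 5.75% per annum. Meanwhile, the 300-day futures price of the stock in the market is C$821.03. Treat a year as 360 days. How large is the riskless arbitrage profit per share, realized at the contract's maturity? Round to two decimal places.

Fair futures: F* = S·e^(carry·T), with carry = (r − q) = 0.0575 − 0.0524 = 0.0051
F* = 791.88 · e^(0.0051 × 300/360) = 791.88 · e^0.004250 = 791.88 × 1.004259 = C$795.2526
Market C$821.03 > fair C$795.2526: forward overpriced → cash-and-carry (buy spot, short the forward).
At maturity, profit = |F_mkt − F*| = |821.03 − 795.2526| = C$25.78 per share

C$25.78 per share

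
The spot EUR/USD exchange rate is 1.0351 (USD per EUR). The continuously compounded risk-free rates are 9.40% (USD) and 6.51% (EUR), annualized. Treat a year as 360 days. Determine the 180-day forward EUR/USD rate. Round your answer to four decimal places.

1.0502

F = S·e^((r_USD − r_EUR)T) = 1.0351 · e^((0.0940 − 0.0651) × 180/360)
= 1.0351 · e^0.014450 = 1.0351 × 1.014555
F = 1.0502 USD per EUR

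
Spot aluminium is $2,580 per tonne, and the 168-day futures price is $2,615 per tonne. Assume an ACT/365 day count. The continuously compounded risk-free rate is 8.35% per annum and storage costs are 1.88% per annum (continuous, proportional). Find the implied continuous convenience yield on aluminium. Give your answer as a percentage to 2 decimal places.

7.30%

F = S·e^((r+u−y)T) ⇒ (r+u−y) = ln(F/S)/T
ln(2615/2580) = 0.013475; /T ⇒ 0.029276
y = r + u − ln(F/S)/T = 0.0835 + 0.0188 − 0.029276 = 0.073024
y = 7.30%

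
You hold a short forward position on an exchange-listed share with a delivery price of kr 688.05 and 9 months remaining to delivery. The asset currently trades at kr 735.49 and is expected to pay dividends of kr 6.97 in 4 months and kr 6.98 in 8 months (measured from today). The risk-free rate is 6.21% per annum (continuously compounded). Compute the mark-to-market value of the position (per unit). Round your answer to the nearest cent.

-kr 65.23

PV(remaining dividends) I = 6.97·e^(−0.0621·4/12) + 6.98·e^(−0.0621·8/12) = 13.5241
Current forward F = (S − I)·e^(rT) = (735.49 − 13.5241)·e^(0.0621·9/12) = 721.9659 × 1.047677 = 756.3871
Value (long) = (F − K)·e^(−rT) = (756.3871 − 688.05) × 0.954493 = 65.2273
Short position value = −(long value) = -kr 65.23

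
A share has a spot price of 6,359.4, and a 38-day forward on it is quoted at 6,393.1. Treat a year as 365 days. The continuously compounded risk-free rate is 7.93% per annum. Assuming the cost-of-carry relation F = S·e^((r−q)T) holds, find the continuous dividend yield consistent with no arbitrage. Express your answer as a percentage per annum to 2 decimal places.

2.85%

From F = S·e^((r−q)T): (r − q) = ln(F/S)/T
ln(6393.1/6359.4) = ln(1.005299) = 0.005285
(r − q) = 0.005285 / (38/365) = 0.050764
q = r − ln(F/S)/T = 0.0793 − 0.050764 = 0.028536
q = 2.85%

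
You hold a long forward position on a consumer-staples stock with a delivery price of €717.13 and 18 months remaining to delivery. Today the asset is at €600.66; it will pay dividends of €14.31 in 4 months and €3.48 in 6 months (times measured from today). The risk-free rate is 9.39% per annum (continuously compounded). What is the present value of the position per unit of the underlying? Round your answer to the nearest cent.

-€39.44

PV(remaining dividends) I = 14.31·e^(−0.0939·4/12) + 3.48·e^(−0.0939·6/12) = 17.1894
Current forward F = (S − I)·e^(rT) = (600.66 − 17.1894)·e^(0.0939·18/12) = 583.4706 × 1.151252 = 671.7217
Value (long) = (F − K)·e^(−rT) = (671.7217 − 717.13) × 0.868620 = -39.4426
Value = -€39.44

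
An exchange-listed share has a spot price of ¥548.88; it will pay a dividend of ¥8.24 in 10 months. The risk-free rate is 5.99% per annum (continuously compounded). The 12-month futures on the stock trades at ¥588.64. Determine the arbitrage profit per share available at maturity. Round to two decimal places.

¥14.20 per share

PV(dividends) I = 8.24·e^(−0.0599·10/12) = 7.8388
Fair futures F* = (S − I)·e^(rT) = (548.88 − 7.8388)·e^0.059900 = 541.0412 × 1.061730 = 574.4397
Market ¥588.64 > fair 574.4397: forward overpriced → cash-and-carry (borrow at r, buy the stock and collect the dividends, short the forward).
Profit at T = |F_mkt − F*| = |588.64 − 574.4397| = ¥14.20 per share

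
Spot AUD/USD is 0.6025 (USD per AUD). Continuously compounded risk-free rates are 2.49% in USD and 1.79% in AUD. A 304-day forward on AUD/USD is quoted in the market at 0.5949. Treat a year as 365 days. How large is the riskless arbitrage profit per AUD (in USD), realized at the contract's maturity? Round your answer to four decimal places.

0.0111 per AUD (in USD)

Fair forward: F* = S·e^(carry·T), with carry = (r_USD − r_AUD) = 0.0249 − 0.0179 = 0.0070
F* = 0.6025 · e^(0.0070 × 304/365) = 0.6025 · e^0.005830 = 0.6025 × 1.005847 = 0.6060
Market 0.5949 < fair 0.6060: forward underpriced → reverse cash-and-carry (short spot, go long the forward).
At maturity, profit = |F_mkt − F*| = |0.5949 − 0.6060| = 0.0111 per AUD (in USD)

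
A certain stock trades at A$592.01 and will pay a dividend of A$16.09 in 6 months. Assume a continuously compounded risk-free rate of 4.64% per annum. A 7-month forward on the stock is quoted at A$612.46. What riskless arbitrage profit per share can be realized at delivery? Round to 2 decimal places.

A$20.36 per share

PV(dividends) I = 16.09·e^(−0.0464·6/12) = 15.7210
Fair forward F* = (S − I)·e^(rT) = (592.01 − 15.7210)·e^0.027067 = 576.2890 × 1.027437 = 592.1006
Market A$612.46 > fair 592.1006: forward overpriced → cash-and-carry (borrow at r, buy the stock and collect the dividends, short the forward).
Profit at T = |F_mkt − F*| = |612.46 − 592.1006| = A$20.36 per share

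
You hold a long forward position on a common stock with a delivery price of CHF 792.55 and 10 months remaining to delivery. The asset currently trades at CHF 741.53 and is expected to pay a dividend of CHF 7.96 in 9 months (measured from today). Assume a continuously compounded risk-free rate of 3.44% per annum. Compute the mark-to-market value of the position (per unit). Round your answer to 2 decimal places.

-CHF 36.38

PV(remaining dividends) I = 7.96·e^(−0.0344·9/12) = 7.7573
Current forward F = (S − I)·e^(rT) = (741.53 − 7.7573)·e^(0.0344·10/12) = 733.7727 × 1.029082 = 755.1123
Value (long) = (F − K)·e^(−rT) = (755.1123 − 792.55) × 0.971740 = -36.3797
Value = -CHF 36.38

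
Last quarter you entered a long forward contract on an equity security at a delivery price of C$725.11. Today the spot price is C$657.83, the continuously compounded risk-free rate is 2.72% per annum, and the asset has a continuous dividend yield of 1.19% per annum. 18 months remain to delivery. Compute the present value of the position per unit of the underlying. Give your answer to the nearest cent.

Current fair forward for the remaining 18 months: F = S·e^((r − q)·T), (r − q) = 0.0272 − 0.0119 = 0.0153
F = 657.83 · e^(0.0153 × 18/12) = 657.83 × 1.023215 = 673.1015
Value of long forward = (F − K)·e^(−rT) = (673.1015 − 725.11) · e^(−0.0272·18/12)
= -52.0085 × 0.960021 = -49.93

-C$49.93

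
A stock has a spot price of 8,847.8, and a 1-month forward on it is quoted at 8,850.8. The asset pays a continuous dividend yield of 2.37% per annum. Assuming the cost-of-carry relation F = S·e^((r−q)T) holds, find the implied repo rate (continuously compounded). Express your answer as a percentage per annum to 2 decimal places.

2.78%

From F = S·e^((r−q)T): (r − q) = ln(F/S)/T
ln(8850.8/8847.8) = ln(1.000339) = 0.000339
(r − q) = 0.000339 / (1/12) = 0.004068
r = ln(F/S)/T + q = 0.004068 + 0.0237 = 0.027768
r = 2.78%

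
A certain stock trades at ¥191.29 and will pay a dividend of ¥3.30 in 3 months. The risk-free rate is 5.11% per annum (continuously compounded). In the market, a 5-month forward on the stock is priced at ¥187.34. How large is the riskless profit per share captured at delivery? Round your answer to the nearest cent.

PV(dividends) I = 3.30·e^(−0.0511·3/12) = 3.2581
Fair forward F* = (S − I)·e^(rT) = (191.29 − 3.2581)·e^0.021292 = 188.0319 × 1.021520 = 192.0783
Market ¥187.34 < fair 192.0783: forward underpriced → reverse cash-and-carry (short the stock, invest proceeds at r, pay the dividends, go long the forward).
Profit at T = |F_mkt − F*| = |187.34 − 192.0783| = ¥4.74 per share

¥4.74 per share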